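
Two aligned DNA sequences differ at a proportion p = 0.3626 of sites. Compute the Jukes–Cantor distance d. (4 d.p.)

0.4955

d = −(3/4) ln(1 − 4p/3) = −0.75 ln(1 − 0.483467) = −0.75 ln(0.516533)
  = −0.75 × (-0.660616) = 0.495462 substitutions/site.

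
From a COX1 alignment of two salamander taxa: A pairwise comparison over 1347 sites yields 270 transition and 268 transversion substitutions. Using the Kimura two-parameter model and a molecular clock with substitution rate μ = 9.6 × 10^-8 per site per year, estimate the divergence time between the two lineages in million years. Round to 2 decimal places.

P = 270/1347 ≈ 0.200445 and Q = 268/1347 ≈ 0.198961.
Under the Kimura two-parameter model, d = −½ ln(1 − 2P − Q) − ¼ ln(1 − 2Q).
1 − 2P − Q = 0.400149, giving −½ ln(0.400149) = 0.457959.
1 − 2Q = 0.602078, giving −¼ ln(0.602078) = 0.126842.
d = 0.457959 + 0.126842 = 0.584801.
Under a molecular clock d = 2μt, so t = d/(2μ) = 0.584801 / (2 × 9.6 × 10^-8) = 3.05 million years.

3.05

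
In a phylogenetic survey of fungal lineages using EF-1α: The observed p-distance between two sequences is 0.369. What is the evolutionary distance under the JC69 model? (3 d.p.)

0.508

d = −(3/4) ln(1 − 4p/3) = −0.75 ln(1 − 0.492) = −0.75 ln(0.508)
  = −0.75 × (-0.677274) = 0.507956 substitutions/site.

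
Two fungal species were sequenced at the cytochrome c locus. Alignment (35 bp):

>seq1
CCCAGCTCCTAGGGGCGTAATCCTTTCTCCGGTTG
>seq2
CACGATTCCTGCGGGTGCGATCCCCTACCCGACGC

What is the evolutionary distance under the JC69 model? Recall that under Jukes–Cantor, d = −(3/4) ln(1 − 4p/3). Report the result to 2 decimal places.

0.78

The sequences differ at 17 of 35 sites, so p = 17/35 ≈ 0.485714.
d = −(3/4) ln(1 − 4p/3) = −0.75 ln(1 − 0.647619) = −0.75 ln(0.352381)
  = −0.75 × (-1.043042) = 0.782282 substitutions/site.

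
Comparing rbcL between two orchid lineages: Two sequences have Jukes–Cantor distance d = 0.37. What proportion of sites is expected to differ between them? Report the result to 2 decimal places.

0.29

p = (3/4)(1 − e^(−4d/3)) = 0.75 × (1 − e^(-0.493333)) = 0.75 × (1 − 0.610588) = 0.292059.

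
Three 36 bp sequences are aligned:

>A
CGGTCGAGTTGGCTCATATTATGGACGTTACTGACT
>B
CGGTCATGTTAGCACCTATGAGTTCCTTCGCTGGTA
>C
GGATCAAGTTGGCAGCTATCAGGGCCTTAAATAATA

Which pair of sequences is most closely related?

A–B: 16/36 differ, p = 0.444, d = 0.673.
A–C: 15/36 differ, p = 0.417, d = 0.608.
B–C: 13/36 differ, p = 0.361, d = 0.493.
The smallest distance is between B and C.

B and C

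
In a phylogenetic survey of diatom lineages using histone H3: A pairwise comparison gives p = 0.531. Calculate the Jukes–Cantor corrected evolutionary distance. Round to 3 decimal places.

d = −(3/4) ln(1 − 4p/3) = −0.75 ln(1 − 0.708) = −0.75 ln(0.292)
  = −0.75 × (-1.231001) = 0.923251 substitutions/site.

0.923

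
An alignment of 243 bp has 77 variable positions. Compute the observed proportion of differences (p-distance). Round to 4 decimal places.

p = 77/243 = 0.316872… ≈ 0.3169 (to 4 d.p.).

0.3169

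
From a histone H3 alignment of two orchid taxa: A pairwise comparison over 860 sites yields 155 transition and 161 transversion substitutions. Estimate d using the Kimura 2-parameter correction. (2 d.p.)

0.51

P = 155/860 ≈ 0.180233 and Q = 161/860 ≈ 0.187209.
Under the Kimura two-parameter model, d = −½ ln(1 − 2P − Q) − ¼ ln(1 − 2Q).
1 − 2P − Q = 0.452325, giving −½ ln(0.452325) = 0.396677.
1 − 2Q = 0.625582, giving −¼ ln(0.625582) = 0.117268.
d = 0.396677 + 0.117268 = 0.513945.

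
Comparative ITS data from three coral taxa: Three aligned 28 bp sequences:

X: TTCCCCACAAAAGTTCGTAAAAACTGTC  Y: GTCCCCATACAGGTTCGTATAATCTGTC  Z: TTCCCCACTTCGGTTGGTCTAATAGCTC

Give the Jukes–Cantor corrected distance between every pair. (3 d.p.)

X–Y: 6/28 sites differ → p ≈ 0.214286, d = −0.75 ln(1 − 0.285715) = 0.252355 ≈ 0.252.
X–Z: 11/28 sites differ → p ≈ 0.392857, d = −0.75 ln(1 − 0.523809) = 0.556452 ≈ 0.556.
Y–Z: 10/28 sites differ → p ≈ 0.357143, d = −0.75 ln(1 − 0.476191) = 0.484971 ≈ 0.485.

d(X,Y) = 0.252, d(X,Z) = 0.556, d(Y,Z) = 0.485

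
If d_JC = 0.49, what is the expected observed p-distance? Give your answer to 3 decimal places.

p = (3/4)(1 − e^(−4d/3)) = 0.75 × (1 − e^(-0.653333)) = 0.75 × (1 − 0.520309) = 0.359768.

0.360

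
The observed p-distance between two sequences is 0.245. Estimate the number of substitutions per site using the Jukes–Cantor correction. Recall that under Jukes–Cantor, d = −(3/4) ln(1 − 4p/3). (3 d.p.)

0.297

d = −(3/4) ln(1 − 4p/3) = −0.75 ln(1 − 0.326667) = −0.75 ln(0.673333)
  = −0.75 × (-0.395515) = 0.296636 substitutions/site.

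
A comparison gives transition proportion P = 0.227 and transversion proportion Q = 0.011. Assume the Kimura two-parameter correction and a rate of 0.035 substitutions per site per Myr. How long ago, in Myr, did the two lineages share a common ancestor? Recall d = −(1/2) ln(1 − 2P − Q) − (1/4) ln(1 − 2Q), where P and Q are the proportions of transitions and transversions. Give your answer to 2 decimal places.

Under the Kimura two-parameter model, d = −½ ln(1 − 2P − Q) − ¼ ln(1 − 2Q).
1 − 2P − Q = 0.535, giving −½ ln(0.535) = 0.312744.
1 − 2Q = 0.978, giving −¼ ln(0.978) = 0.005561.
d = 0.312744 + 0.005561 = 0.318305.
Under a molecular clock d = 2μt, so t = d/(2μ) = 0.318305 / (2 × 0.035) = 4.55 Myr.

4.55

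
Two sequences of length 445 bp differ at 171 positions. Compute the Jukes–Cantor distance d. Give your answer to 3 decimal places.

p = 171/445 ≈ 0.38427.
d = −(3/4) ln(1 − 4p/3) = −0.75 ln(1 − 0.51236) = −0.75 ln(0.48764)
  = −0.75 × (-0.718178) = 0.538634 substitutions/site.

0.539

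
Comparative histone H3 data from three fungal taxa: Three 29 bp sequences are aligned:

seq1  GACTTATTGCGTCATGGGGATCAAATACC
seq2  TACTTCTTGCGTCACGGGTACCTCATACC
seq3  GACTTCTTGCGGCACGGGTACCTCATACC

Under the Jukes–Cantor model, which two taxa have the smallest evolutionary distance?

seq1–seq2: 7/29 differ, p = 0.241, d = 0.291.
seq1–seq3: 7/29 differ, p = 0.241, d = 0.291.
seq2–seq3: 2/29 differ, p = 0.069, d = 0.072.
The smallest distance is between seq2 and seq3.

seq2 and seq3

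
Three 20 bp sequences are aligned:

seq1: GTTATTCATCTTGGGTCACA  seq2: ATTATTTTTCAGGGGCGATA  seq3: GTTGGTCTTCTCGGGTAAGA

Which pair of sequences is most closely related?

seq1–seq2: 8/20 differ, p = 0.400, d = 0.572.
seq1–seq3: 6/20 differ, p = 0.300, d = 0.383.
seq2–seq3: 9/20 differ, p = 0.450, d = 0.687.
The smallest distance is between seq1 and seq3.

seq1 and seq3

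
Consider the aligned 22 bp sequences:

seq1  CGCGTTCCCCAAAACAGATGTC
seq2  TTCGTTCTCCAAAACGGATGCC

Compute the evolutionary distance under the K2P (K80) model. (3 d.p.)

0.287

Of 22 sites, 4 differences are transitions and 1 are transversions, so P = 4/22 ≈ 0.181818 and Q = 1/22 ≈ 0.045455.
Under the Kimura two-parameter model, d = −½ ln(1 − 2P − Q) − ¼ ln(1 − 2Q).
1 − 2P − Q = 0.590909, giving −½ ln(0.590909) = 0.263047.
1 − 2Q = 0.90909, giving −¼ ln(0.90909) = 0.023828.
d = 0.263047 + 0.023828 = 0.286875.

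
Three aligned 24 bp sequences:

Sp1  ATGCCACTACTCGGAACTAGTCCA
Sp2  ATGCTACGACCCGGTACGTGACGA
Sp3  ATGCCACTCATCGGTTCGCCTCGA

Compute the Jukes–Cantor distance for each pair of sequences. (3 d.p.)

d(Sp1,Sp2) = 0.441, d(Sp1,Sp3) = 0.441, d(Sp2,Sp3) = 0.520

Sp1–Sp2: 8/24 sites differ → p ≈ 0.333333, d = −0.75 ln(1 − 0.444444) = 0.440839 ≈ 0.441.
Sp1–Sp3: 8/24 sites differ → p ≈ 0.333333, d = −0.75 ln(1 − 0.444444) = 0.440839 ≈ 0.441.
Sp2–Sp3: 9/24 sites differ → p = 0.375, d = −0.75 ln(1 − 0.5) = 0.519860 ≈ 0.520.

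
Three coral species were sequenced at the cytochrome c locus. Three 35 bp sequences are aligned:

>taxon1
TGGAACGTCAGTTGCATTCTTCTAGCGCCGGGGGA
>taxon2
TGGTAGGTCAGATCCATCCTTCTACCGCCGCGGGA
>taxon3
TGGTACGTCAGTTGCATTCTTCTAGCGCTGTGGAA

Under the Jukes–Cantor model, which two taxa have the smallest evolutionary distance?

taxon1 and taxon3

taxon1–taxon2: 7/35 differ, p = 0.200, d = 0.233.
taxon1–taxon3: 4/35 differ, p = 0.114, d = 0.124.
taxon2–taxon3: 8/35 differ, p = 0.229, d = 0.273.
The smallest distance is between taxon1 and taxon3.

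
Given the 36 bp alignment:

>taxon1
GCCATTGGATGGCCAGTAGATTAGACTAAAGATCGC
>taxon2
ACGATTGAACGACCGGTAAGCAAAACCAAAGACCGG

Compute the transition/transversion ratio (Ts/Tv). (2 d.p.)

Transitions are A↔G and C↔T; transversions are all other mismatches.
Transitions: 11. Transversions: 3.
R = 11/3 = 3.666666… ≈ 3.67 (to 2 d.p.).

3.67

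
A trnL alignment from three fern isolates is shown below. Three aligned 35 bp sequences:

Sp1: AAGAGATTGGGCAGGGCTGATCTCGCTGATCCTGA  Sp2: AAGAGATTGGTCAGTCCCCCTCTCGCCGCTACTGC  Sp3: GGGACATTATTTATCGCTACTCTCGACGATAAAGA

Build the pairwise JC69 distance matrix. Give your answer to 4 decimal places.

Sp1–Sp2: 10/35 sites differ → p ≈ 0.285714, d = −0.75 ln(1 − 0.380952) = 0.359679 ≈ 0.3597.
Sp1–Sp3: 16/35 sites differ → p ≈ 0.457143, d = −0.75 ln(1 − 0.609524) = 0.705292 ≈ 0.7053.
Sp2–Sp3: 16/35 sites differ → p ≈ 0.457143, d = −0.75 ln(1 − 0.609524) = 0.705292 ≈ 0.7053.

d(Sp1,Sp2) = 0.3597, d(Sp1,Sp3) = 0.7053, d(Sp2,Sp3) = 0.7053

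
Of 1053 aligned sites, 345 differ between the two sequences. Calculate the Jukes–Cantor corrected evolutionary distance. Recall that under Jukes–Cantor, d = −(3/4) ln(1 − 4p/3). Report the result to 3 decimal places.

0.431

p = 345/1053 ≈ 0.327635.
d = −(3/4) ln(1 − 4p/3) = −0.75 ln(1 − 0.436847) = −0.75 ln(0.563153)
  = −0.75 × (-0.574204) = 0.430653 substitutions/site.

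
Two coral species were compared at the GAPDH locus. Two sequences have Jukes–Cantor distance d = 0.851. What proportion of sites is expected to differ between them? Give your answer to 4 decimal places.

p = (3/4)(1 − e^(−4d/3)) = 0.75 × (1 − e^(-1.134667)) = 0.75 × (1 − 0.321529) = 0.508853.

0.5089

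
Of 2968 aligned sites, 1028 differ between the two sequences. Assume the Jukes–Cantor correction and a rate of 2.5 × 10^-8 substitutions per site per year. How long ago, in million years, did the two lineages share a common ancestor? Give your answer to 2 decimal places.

9.29

p = 1028/2968 ≈ 0.346361.
d = −(3/4) ln(1 − 4p/3) = −0.75 ln(1 − 0.461815) = −0.75 ln(0.538185)
  = −0.75 × (-0.619553) = 0.464665 substitutions/site.
Under a molecular clock d = 2μt, so t = d/(2μ) = 0.464665 / (2 × 2.5 × 10^-8) = 9.29 million years.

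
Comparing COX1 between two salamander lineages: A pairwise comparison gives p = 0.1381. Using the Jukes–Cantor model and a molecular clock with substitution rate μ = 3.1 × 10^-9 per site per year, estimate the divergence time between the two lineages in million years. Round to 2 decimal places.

d = −(3/4) ln(1 − 4p/3) = −0.75 ln(1 − 0.184133) = −0.75 ln(0.815867)
  = −0.75 × (-0.203504) = 0.152628 substitutions/site.
Under a molecular clock d = 2μt, so t = d/(2μ) = 0.152628 / (2 × 3.1 × 10^-9) = 24.62 million years.

24.62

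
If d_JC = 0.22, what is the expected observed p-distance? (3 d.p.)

0.191

p = (3/4)(1 − e^(−4d/3)) = 0.75 × (1 − e^(-0.293333)) = 0.75 × (1 − 0.745774) = 0.190670.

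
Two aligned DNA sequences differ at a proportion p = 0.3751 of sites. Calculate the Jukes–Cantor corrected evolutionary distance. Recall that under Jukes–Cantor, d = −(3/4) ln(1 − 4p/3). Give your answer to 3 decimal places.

d = −(3/4) ln(1 − 4p/3) = −0.75 ln(1 − 0.500133) = −0.75 ln(0.499867)
  = −0.75 × (-0.693413) = 0.520060 substitutions/site.

0.520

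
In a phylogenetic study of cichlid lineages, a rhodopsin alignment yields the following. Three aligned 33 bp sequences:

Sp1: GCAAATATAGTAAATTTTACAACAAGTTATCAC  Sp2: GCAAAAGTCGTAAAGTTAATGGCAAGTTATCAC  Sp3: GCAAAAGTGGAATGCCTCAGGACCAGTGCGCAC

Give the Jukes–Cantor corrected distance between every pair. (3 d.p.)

Sp1–Sp2: 8/33 sites differ → p ≈ 0.242424, d = −0.75 ln(1 − 0.323232) = 0.292820 ≈ 0.293.
Sp1–Sp3: 15/33 sites differ → p ≈ 0.454545, d = −0.75 ln(1 − 0.60606) = 0.698667 ≈ 0.699.
Sp2–Sp3: 13/33 sites differ → p ≈ 0.393939, d = −0.75 ln(1 − 0.525252) = 0.558728 ≈ 0.559.

d(Sp1,Sp2) = 0.293, d(Sp1,Sp3) = 0.699, d(Sp2,Sp3) = 0.559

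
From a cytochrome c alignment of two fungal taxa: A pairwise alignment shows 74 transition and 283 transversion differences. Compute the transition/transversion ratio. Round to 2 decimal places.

0.26

R = 74/283 = 0.261484… ≈ 0.26 (to 2 d.p.).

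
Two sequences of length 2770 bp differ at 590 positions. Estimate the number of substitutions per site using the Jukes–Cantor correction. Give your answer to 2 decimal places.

p = 590/2770 ≈ 0.212996.
d = −(3/4) ln(1 − 4p/3) = −0.75 ln(1 − 0.283995) = −0.75 ln(0.716005)
  = −0.75 × (-0.334068) = 0.250551 substitutions/site.

0.25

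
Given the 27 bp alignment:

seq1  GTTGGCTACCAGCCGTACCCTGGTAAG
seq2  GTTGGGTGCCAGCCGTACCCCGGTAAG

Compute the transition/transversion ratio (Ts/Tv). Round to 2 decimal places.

2.00

Transitions are A↔G and C↔T; transversions are all other mismatches.
Transitions: 2. Transversions: 1.
R = 2/1 = 2.00.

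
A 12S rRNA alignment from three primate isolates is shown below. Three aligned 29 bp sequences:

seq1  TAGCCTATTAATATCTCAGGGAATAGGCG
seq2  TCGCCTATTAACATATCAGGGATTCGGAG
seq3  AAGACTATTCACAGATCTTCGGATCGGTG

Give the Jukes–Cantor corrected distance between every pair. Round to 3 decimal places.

seq1–seq2: 6/29 sites differ → p ≈ 0.206897, d = −0.75 ln(1 − 0.275863) = 0.242081 ≈ 0.242.
seq1–seq3: 12/29 sites differ → p ≈ 0.413793, d = −0.75 ln(1 − 0.551724) = 0.601760 ≈ 0.602.
seq2–seq3: 11/29 sites differ → p ≈ 0.37931, d = −0.75 ln(1 − 0.505747) = 0.528531 ≈ 0.529.

d(seq1,seq2) = 0.242, d(seq1,seq3) = 0.602, d(seq2,seq3) = 0.529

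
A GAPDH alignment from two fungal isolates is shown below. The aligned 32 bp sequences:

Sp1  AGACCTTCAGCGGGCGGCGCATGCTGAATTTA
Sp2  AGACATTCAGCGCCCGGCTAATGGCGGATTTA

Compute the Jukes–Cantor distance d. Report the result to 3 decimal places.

The sequences differ at 8 of 32 sites (5, 13, 14, 19, 20, 24, 25, 27), so p = 8/32 = 0.25.
d = −(3/4) ln(1 − 4p/3) = −0.75 ln(1 − 0.333333) = −0.75 ln(0.666667)
  = −0.75 × (-0.405465) = 0.304099 substitutions/site.

0.304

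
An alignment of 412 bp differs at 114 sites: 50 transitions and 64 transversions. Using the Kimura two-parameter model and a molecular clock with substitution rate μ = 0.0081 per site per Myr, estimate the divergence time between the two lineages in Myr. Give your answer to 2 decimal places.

P = 50/412 ≈ 0.121359 and Q = 64/412 ≈ 0.15534.
Under the Kimura two-parameter model, d = −½ ln(1 − 2P − Q) − ¼ ln(1 − 2Q).
1 − 2P − Q = 0.601942, giving −½ ln(0.601942) = 0.253797.
1 − 2Q = 0.68932, giving −¼ ln(0.68932) = 0.093012.
d = 0.253797 + 0.093012 = 0.346809.
Under a molecular clock d = 2μt, so t = d/(2μ) = 0.346809 / (2 × 0.0081) = 21.41 Myr.

21.41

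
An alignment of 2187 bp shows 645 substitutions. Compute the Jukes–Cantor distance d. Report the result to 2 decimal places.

0.37

p = 645/2187 ≈ 0.294925.
d = −(3/4) ln(1 − 4p/3) = −0.75 ln(1 − 0.393233) = −0.75 ln(0.606767)
  = −0.75 × (-0.499610) = 0.374708 substitutions/site.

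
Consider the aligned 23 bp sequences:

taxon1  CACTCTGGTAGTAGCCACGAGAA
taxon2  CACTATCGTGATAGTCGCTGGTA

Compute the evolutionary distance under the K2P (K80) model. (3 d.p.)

0.576

Of 23 sites, 5 differences are transitions and 4 are transversions, so P = 5/23 ≈ 0.217391 and Q = 4/23 ≈ 0.173913.
Under the Kimura two-parameter model, d = −½ ln(1 − 2P − Q) − ¼ ln(1 − 2Q).
1 − 2P − Q = 0.391305, giving −½ ln(0.391305) = 0.469134.
1 − 2Q = 0.652174, giving −¼ ln(0.652174) = 0.106861.
d = 0.469134 + 0.106861 = 0.575995.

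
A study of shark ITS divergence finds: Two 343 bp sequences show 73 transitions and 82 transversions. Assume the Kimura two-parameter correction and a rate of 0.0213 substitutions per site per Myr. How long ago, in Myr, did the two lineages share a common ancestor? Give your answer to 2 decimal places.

P = 73/343 ≈ 0.212828 and Q = 82/343 ≈ 0.239067.
Under the Kimura two-parameter model, d = −½ ln(1 − 2P − Q) − ¼ ln(1 − 2Q).
1 − 2P − Q = 0.335277, giving −½ ln(0.335277) = 0.546399.
1 − 2Q = 0.521866, giving −¼ ln(0.521866) = 0.162586.
d = 0.546399 + 0.162586 = 0.708985.
Under a molecular clock d = 2μt, so t = d/(2μ) = 0.708985 / (2 × 0.0213) = 16.64 Myr.

16.64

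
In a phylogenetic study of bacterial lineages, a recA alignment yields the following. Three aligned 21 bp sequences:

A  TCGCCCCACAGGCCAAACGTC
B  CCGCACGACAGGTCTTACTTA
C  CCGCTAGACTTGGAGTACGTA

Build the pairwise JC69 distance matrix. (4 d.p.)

A–B: 8/21 sites differ → p ≈ 0.380952, d = −0.75 ln(1 − 0.507936) = 0.531860 ≈ 0.5319.
A–C: 11/21 sites differ → p ≈ 0.52381, d = −0.75 ln(1 − 0.698413) = 0.899023 ≈ 0.8990.
B–C: 8/21 sites differ → p ≈ 0.380952, d = −0.75 ln(1 − 0.507936) = 0.531860 ≈ 0.5319.

d(A,B) = 0.5319, d(A,C) = 0.8990, d(B,C) = 0.5319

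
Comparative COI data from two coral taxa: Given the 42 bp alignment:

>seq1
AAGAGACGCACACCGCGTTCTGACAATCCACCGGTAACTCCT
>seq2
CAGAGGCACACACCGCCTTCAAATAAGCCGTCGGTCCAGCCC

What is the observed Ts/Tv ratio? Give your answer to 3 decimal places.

0.875

Transitions are A↔G and C↔T; transversions are all other mismatches.
Transitions: 7. Transversions: 8.
R = 7/8 = 0.875.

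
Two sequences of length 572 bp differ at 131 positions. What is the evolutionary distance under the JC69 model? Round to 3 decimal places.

p = 131/572 ≈ 0.229021.
d = −(3/4) ln(1 − 4p/3) = −0.75 ln(1 − 0.305361) = −0.75 ln(0.694639)
  = −0.75 × (-0.364363) = 0.273272 substitutions/site.

0.273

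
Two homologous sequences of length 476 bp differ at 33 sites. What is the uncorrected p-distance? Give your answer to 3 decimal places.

0.069

p = 33/476 = 0.069327… ≈ 0.069 (to 3 d.p.).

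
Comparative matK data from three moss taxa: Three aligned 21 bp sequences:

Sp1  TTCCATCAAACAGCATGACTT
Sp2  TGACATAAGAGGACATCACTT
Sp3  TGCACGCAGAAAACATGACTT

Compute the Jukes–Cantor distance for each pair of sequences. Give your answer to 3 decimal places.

d(Sp1,Sp2) = 0.532, d(Sp1,Sp3) = 0.441, d(Sp2,Sp3) = 0.532

Sp1–Sp2: 8/21 sites differ → p ≈ 0.380952, d = −0.75 ln(1 − 0.507936) = 0.531860 ≈ 0.532.
Sp1–Sp3: 7/21 sites differ → p ≈ 0.333333, d = −0.75 ln(1 − 0.444444) = 0.440839 ≈ 0.441.
Sp2–Sp3: 8/21 sites differ → p ≈ 0.380952, d = −0.75 ln(1 − 0.507936) = 0.531860 ≈ 0.532.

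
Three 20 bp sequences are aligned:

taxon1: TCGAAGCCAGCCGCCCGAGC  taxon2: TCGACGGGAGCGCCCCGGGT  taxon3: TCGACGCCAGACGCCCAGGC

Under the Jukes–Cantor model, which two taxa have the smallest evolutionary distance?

taxon1 and taxon3

taxon1–taxon2: 7/20 differ, p = 0.350, d = 0.471.
taxon1–taxon3: 4/20 differ, p = 0.200, d = 0.233.
taxon2–taxon3: 7/20 differ, p = 0.350, d = 0.471.
The smallest distance is between taxon1 and taxon3.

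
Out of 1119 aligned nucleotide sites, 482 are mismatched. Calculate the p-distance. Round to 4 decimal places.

p = 482/1119 = 0.430741… ≈ 0.4307 (to 4 d.p.).

0.4307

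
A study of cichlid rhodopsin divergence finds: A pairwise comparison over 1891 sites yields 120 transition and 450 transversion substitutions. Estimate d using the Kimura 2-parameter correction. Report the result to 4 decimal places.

0.3885

P = 120/1891 ≈ 0.063458 and Q = 450/1891 ≈ 0.237969.
Under the Kimura two-parameter model, d = −½ ln(1 − 2P − Q) − ¼ ln(1 − 2Q).
1 − 2P − Q = 0.635115, giving −½ ln(0.635115) = 0.226975.
1 − 2Q = 0.524062, giving −¼ ln(0.524062) = 0.161536.
d = 0.226975 + 0.161536 = 0.388511.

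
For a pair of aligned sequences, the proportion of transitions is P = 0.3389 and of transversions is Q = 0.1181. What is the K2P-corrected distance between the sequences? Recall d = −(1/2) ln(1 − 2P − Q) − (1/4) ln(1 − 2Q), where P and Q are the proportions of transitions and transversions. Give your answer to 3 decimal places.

Under the Kimura two-parameter model, d = −½ ln(1 − 2P − Q) − ¼ ln(1 − 2Q).
1 − 2P − Q = 0.2041, giving −½ ln(0.2041) = 0.794573.
1 − 2Q = 0.7638, giving −¼ ln(0.7638) = 0.067362.
d = 0.794573 + 0.067362 = 0.861935.

0.862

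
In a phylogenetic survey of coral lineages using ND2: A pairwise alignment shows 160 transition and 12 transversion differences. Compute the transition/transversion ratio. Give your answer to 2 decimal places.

13.33

R = 160/12 = 13.333333… ≈ 13.33 (to 2 d.p.).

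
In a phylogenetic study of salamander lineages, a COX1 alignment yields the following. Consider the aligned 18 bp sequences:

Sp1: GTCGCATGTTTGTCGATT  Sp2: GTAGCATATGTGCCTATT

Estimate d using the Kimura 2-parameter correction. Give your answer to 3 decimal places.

Of 18 sites, 2 differences are transitions and 3 are transversions, so P = 2/18 ≈ 0.111111 and Q = 3/18 ≈ 0.166667.
Under the Kimura two-parameter model, d = −½ ln(1 − 2P − Q) − ¼ ln(1 − 2Q).
1 − 2P − Q = 0.611111, giving −½ ln(0.611111) = 0.246238.
1 − 2Q = 0.666666, giving −¼ ln(0.666666) = 0.101367.
d = 0.246238 + 0.101367 = 0.347605.

0.348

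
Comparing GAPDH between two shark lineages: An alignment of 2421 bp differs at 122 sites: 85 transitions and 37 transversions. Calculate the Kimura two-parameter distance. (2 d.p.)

P = 85/2421 ≈ 0.035109 and Q = 37/2421 ≈ 0.015283.
Under the Kimura two-parameter model, d = −½ ln(1 − 2P − Q) − ¼ ln(1 − 2Q).
1 − 2P − Q = 0.914499, giving −½ ln(0.914499) = 0.044689.
1 − 2Q = 0.969434, giving −¼ ln(0.969434) = 0.007761.
d = 0.044689 + 0.007761 = 0.052450.

0.05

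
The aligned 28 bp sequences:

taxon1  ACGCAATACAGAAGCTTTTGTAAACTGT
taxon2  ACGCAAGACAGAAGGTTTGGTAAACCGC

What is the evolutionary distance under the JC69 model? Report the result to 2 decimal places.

The sequences differ at 5 of 28 sites (7, 15, 19, 26, 28), so p = 5/28 ≈ 0.178571.
d = −(3/4) ln(1 − 4p/3) = −0.75 ln(1 − 0.238095) = −0.75 ln(0.761905)
  = −0.75 × (-0.271933) = 0.203950 substitutions/site.

0.20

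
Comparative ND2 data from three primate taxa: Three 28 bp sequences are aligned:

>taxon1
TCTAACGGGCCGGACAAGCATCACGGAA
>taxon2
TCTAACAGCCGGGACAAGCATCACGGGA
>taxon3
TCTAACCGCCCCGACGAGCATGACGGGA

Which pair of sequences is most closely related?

taxon1–taxon2: 4/28 differ, p = 0.143, d = 0.158.
taxon1–taxon3: 6/28 differ, p = 0.214, d = 0.252.
taxon2–taxon3: 5/28 differ, p = 0.179, d = 0.204.
The smallest distance is between taxon1 and taxon2.

taxon1 and taxon2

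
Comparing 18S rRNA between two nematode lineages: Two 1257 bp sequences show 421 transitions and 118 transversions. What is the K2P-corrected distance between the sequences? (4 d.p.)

P = 421/1257 ≈ 0.334924 and Q = 118/1257 ≈ 0.093874.
Under the Kimura two-parameter model, d = −½ ln(1 − 2P − Q) − ¼ ln(1 − 2Q).
1 − 2P − Q = 0.236278, giving −½ ln(0.236278) = 0.721373.
1 − 2Q = 0.812252, giving −¼ ln(0.812252) = 0.051986.
d = 0.721373 + 0.051986 = 0.773359.

0.7734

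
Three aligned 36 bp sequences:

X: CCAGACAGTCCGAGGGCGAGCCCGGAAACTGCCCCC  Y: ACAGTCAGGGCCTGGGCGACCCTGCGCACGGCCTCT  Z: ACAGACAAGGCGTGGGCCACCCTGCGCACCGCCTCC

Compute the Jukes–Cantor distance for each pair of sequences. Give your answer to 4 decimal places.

d(X,Y) = 0.5482, d(X,Z) = 0.4926, d(Y,Z) = 0.1885

X–Y: 14/36 sites differ → p ≈ 0.388889, d = −0.75 ln(1 − 0.518519) = 0.548166 ≈ 0.5482.
X–Z: 13/36 sites differ → p ≈ 0.361111, d = −0.75 ln(1 − 0.481481) = 0.492584 ≈ 0.4926.
Y–Z: 6/36 sites differ → p ≈ 0.166667, d = −0.75 ln(1 − 0.222223) = 0.188487 ≈ 0.1885.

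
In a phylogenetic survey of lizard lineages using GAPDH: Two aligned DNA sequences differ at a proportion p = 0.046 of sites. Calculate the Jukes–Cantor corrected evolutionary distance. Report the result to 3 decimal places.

0.047

d = −(3/4) ln(1 − 4p/3) = −0.75 ln(1 − 0.061333) = −0.75 ln(0.938667)
  = −0.75 × (-0.063294) = 0.047471 substitutions/site.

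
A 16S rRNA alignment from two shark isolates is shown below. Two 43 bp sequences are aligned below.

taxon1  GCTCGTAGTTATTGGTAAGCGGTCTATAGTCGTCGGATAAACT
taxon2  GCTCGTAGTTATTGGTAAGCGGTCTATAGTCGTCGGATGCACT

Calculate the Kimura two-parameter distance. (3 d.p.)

Of 43 sites, 1 differences are transitions and 1 are transversions, so P = 1/43 ≈ 0.023256 and Q = 1/43 ≈ 0.023256.
Under the Kimura two-parameter model, d = −½ ln(1 − 2P − Q) − ¼ ln(1 − 2Q).
1 − 2P − Q = 0.930232, giving −½ ln(0.930232) = 0.036161.
1 − 2Q = 0.953488, giving −¼ ln(0.953488) = 0.011907.
d = 0.036161 + 0.011907 = 0.048068.

0.048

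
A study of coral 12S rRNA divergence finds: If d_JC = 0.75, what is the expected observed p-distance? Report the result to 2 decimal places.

p = (3/4)(1 − e^(−4d/3)) = 0.75 × (1 − e^(-1)) = 0.75 × (1 − 0.367879) = 0.474091.

0.47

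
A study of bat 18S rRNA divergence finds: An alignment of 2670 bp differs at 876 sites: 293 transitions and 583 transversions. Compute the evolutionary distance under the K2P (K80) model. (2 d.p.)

P = 293/2670 ≈ 0.109738 and Q = 583/2670 ≈ 0.218352.
Under the Kimura two-parameter model, d = −½ ln(1 − 2P − Q) − ¼ ln(1 − 2Q).
1 − 2P − Q = 0.562172, giving −½ ln(0.562172) = 0.287974.
1 − 2Q = 0.563296, giving −¼ ln(0.563296) = 0.143488.
d = 0.287974 + 0.143488 = 0.431462.

0.43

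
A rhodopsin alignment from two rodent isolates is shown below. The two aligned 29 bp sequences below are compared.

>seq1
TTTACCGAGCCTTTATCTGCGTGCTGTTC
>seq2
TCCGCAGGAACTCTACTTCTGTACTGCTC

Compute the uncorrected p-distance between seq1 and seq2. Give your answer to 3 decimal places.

The sequences differ at 14 of 29 positions.
p = 14/29 = 0.482758… ≈ 0.483 (to 3 d.p.).

0.483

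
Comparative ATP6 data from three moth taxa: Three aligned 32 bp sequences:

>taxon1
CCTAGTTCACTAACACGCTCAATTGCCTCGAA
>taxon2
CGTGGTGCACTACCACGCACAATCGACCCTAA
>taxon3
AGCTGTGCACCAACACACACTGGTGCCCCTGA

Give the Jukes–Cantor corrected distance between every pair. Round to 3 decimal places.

taxon1–taxon2: 9/32 sites differ → p = 0.28125, d = −0.75 ln(1 − 0.375) = 0.352503 ≈ 0.353.
taxon1–taxon3: 14/32 sites differ → p = 0.4375, d = −0.75 ln(1 − 0.583333) = 0.656601 ≈ 0.657.
taxon2–taxon3: 12/32 sites differ → p = 0.375, d = −0.75 ln(1 − 0.5) = 0.519860 ≈ 0.520.

d(taxon1,taxon2) = 0.353, d(taxon1,taxon3) = 0.657, d(taxon2,taxon3) = 0.520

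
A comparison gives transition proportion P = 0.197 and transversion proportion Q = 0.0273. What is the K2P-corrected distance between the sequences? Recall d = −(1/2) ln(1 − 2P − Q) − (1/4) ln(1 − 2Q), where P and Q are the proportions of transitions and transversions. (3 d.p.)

0.288

Under the Kimura two-parameter model, d = −½ ln(1 − 2P − Q) − ¼ ln(1 − 2Q).
1 − 2P − Q = 0.5787, giving −½ ln(0.5787) = 0.273486.
1 − 2Q = 0.9454, giving −¼ ln(0.9454) = 0.014037.
d = 0.273486 + 0.014037 = 0.287523.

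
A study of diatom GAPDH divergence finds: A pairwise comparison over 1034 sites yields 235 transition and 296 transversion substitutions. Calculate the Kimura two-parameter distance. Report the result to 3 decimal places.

0.888

P = 235/1034 ≈ 0.227273 and Q = 296/1034 ≈ 0.286267.
Under the Kimura two-parameter model, d = −½ ln(1 − 2P − Q) − ¼ ln(1 − 2Q).
1 − 2P − Q = 0.259187, giving −½ ln(0.259187) = 0.675103.
1 − 2Q = 0.427466, giving −¼ ln(0.427466) = 0.212470.
d = 0.675103 + 0.212470 = 0.887573.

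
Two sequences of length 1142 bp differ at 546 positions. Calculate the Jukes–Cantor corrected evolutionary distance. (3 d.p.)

0.761

p = 546/1142 ≈ 0.478109.
d = −(3/4) ln(1 − 4p/3) = −0.75 ln(1 − 0.637479) = −0.75 ln(0.362521)
  = −0.75 × (-1.014673) = 0.761005 substitutions/site.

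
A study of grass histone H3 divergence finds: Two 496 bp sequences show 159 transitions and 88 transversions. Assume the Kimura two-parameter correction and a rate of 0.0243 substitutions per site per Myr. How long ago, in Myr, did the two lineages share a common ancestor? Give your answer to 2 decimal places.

19.81

P = 159/496 ≈ 0.320565 and Q = 88/496 ≈ 0.177419.
Under the Kimura two-parameter model, d = −½ ln(1 − 2P − Q) − ¼ ln(1 − 2Q).
1 − 2P − Q = 0.181451, giving −½ ln(0.181451) = 0.853385.
1 − 2Q = 0.645162, giving −¼ ln(0.645162) = 0.109563.
d = 0.853385 + 0.109563 = 0.962948.
Under a molecular clock d = 2μt, so t = d/(2μ) = 0.962948 / (2 × 0.0243) = 19.81 Myr.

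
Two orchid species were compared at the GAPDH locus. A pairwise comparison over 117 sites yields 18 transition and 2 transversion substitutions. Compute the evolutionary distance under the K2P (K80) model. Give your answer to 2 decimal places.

P = 18/117 ≈ 0.153846 and Q = 2/117 ≈ 0.017094.
Under the Kimura two-parameter model, d = −½ ln(1 − 2P − Q) − ¼ ln(1 − 2Q).
1 − 2P − Q = 0.675214, giving −½ ln(0.675214) = 0.196363.
1 − 2Q = 0.965812, giving −¼ ln(0.965812) = 0.008697.
d = 0.196363 + 0.008697 = 0.205060.

0.21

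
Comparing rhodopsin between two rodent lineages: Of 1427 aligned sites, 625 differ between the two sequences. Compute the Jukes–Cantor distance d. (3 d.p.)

0.658

p = 625/1427 ≈ 0.437982.
d = −(3/4) ln(1 − 4p/3) = −0.75 ln(1 − 0.583976) = −0.75 ln(0.416024)
  = −0.75 × (-0.877012) = 0.657759 substitutions/site.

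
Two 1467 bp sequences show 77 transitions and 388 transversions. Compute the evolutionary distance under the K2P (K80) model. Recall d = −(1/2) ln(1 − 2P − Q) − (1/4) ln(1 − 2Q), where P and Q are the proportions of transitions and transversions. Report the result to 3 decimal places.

P = 77/1467 ≈ 0.052488 and Q = 388/1467 ≈ 0.264485.
Under the Kimura two-parameter model, d = −½ ln(1 − 2P − Q) − ¼ ln(1 − 2Q).
1 − 2P − Q = 0.630539, giving −½ ln(0.630539) = 0.230590.
1 − 2Q = 0.47103, giving −¼ ln(0.47103) = 0.188208.
d = 0.230590 + 0.188208 = 0.418798.

0.419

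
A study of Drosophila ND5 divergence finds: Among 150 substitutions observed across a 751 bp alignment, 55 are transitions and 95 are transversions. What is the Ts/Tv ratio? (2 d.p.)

R = 55/95 = 0.578947… ≈ 0.58 (to 2 d.p.).

0.58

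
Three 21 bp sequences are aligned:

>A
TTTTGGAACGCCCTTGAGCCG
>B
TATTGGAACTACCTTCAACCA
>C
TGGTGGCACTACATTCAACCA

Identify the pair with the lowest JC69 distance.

A–B: 6/21 differ, p = 0.286, d = 0.360.
A–C: 9/21 differ, p = 0.429, d = 0.635.
B–C: 4/21 differ, p = 0.190, d = 0.220.
The smallest distance is between B and C.

B and C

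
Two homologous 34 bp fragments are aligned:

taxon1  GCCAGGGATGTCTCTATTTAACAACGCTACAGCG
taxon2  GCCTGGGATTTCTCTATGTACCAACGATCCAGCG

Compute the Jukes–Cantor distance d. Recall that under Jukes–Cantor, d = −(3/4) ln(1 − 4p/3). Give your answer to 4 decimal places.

0.2012

The sequences differ at 6 of 34 sites (4, 10, 18, 21, 27, 29), so p = 6/34 ≈ 0.176471.
d = −(3/4) ln(1 − 4p/3) = −0.75 ln(1 − 0.235295) = −0.75 ln(0.764705)
  = −0.75 × (-0.268265) = 0.201199 substitutions/site.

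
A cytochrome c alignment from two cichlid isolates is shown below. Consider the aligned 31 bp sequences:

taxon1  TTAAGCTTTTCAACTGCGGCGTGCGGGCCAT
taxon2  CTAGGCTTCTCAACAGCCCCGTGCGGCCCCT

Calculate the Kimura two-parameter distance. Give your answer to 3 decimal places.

0.316

Of 31 sites, 3 differences are transitions and 5 are transversions, so P = 3/31 ≈ 0.096774 and Q = 5/31 ≈ 0.16129.
Under the Kimura two-parameter model, d = −½ ln(1 − 2P − Q) − ¼ ln(1 − 2Q).
1 − 2P − Q = 0.645162, giving −½ ln(0.645162) = 0.219127.
1 − 2Q = 0.67742, giving −¼ ln(0.67742) = 0.097366.
d = 0.219127 + 0.097366 = 0.316493.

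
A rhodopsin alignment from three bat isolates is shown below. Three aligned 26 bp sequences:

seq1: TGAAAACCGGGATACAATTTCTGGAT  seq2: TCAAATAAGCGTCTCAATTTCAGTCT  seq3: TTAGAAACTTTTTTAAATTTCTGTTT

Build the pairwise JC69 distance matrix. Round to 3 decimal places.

seq1–seq2: 11/26 sites differ → p ≈ 0.423077, d = −0.75 ln(1 − 0.564103) = 0.622762 ≈ 0.623.
seq1–seq3: 11/26 sites differ → p ≈ 0.423077, d = −0.75 ln(1 − 0.564103) = 0.622762 ≈ 0.623.
seq2–seq3: 11/26 sites differ → p ≈ 0.423077, d = −0.75 ln(1 − 0.564103) = 0.622762 ≈ 0.623.

d(seq1,seq2) = 0.623, d(seq1,seq3) = 0.623, d(seq2,seq3) = 0.623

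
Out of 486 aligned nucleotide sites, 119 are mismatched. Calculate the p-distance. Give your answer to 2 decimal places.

p = 119/486 = 0.244855… ≈ 0.24 (to 2 d.p.).

0.24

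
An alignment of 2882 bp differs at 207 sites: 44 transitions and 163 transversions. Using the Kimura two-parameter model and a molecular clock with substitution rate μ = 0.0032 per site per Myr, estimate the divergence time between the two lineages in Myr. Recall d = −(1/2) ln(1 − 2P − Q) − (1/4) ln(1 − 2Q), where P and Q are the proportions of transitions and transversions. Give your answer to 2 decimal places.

P = 44/2882 ≈ 0.015267 and Q = 163/2882 ≈ 0.056558.
Under the Kimura two-parameter model, d = −½ ln(1 − 2P − Q) − ¼ ln(1 − 2Q).
1 − 2P − Q = 0.912908, giving −½ ln(0.912908) = 0.045560.
1 − 2Q = 0.886884, giving −¼ ln(0.886884) = 0.030010.
d = 0.045560 + 0.030010 = 0.075570.
Under a molecular clock d = 2μt, so t = d/(2μ) = 0.075570 / (2 × 0.0032) = 11.81 Myr.

11.81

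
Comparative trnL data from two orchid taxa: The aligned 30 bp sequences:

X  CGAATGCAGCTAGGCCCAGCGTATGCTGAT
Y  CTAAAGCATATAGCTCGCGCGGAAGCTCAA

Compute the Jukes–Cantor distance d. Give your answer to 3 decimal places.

The sequences differ at 12 of 30 sites, so p = 12/30 = 0.4.
d = −(3/4) ln(1 − 4p/3) = −0.75 ln(1 − 0.533333) = −0.75 ln(0.466667)
  = −0.75 × (-0.762139) = 0.571604 substitutions/site.

0.572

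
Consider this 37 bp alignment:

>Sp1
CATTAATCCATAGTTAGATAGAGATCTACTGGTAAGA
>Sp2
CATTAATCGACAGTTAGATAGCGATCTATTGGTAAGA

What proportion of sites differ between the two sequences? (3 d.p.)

0.108

The sequences differ at 4 of 37 positions (sites 9, 11, 22, 29).
p = 4/37 = 0.108108… ≈ 0.108 (to 3 d.p.).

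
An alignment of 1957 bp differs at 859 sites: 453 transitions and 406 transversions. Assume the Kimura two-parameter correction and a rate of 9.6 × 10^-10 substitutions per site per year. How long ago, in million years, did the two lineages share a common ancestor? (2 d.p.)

P = 453/1957 ≈ 0.231477 and Q = 406/1957 ≈ 0.20746.
Under the Kimura two-parameter model, d = −½ ln(1 − 2P − Q) − ¼ ln(1 − 2Q).
1 − 2P − Q = 0.329586, giving −½ ln(0.329586) = 0.554959.
1 − 2Q = 0.58508, giving −¼ ln(0.58508) = 0.134002.
d = 0.554959 + 0.134002 = 0.688961.
Under a molecular clock d = 2μt, so t = d/(2μ) = 0.688961 / (2 × 9.6 × 10^-10) = 358.83 million years.

358.83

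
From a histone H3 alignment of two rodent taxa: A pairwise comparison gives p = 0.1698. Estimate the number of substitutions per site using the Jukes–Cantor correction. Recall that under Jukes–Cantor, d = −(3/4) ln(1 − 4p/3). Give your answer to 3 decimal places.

0.193

d = −(3/4) ln(1 − 4p/3) = −0.75 ln(1 − 0.2264) = −0.75 ln(0.7736)
  = −0.75 × (-0.256700) = 0.192525 substitutions/site.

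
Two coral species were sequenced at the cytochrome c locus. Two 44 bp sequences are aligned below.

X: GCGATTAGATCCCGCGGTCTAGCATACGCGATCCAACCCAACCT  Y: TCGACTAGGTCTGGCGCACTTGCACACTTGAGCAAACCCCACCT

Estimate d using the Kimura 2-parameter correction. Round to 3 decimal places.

Of 44 sites, 5 differences are transitions and 9 are transversions, so P = 5/44 ≈ 0.113636 and Q = 9/44 ≈ 0.204545.
Under the Kimura two-parameter model, d = −½ ln(1 − 2P − Q) − ¼ ln(1 − 2Q).
1 − 2P − Q = 0.568183, giving −½ ln(0.568183) = 0.282656.
1 − 2Q = 0.59091, giving −¼ ln(0.59091) = 0.131523.
d = 0.282656 + 0.131523 = 0.414179.

0.414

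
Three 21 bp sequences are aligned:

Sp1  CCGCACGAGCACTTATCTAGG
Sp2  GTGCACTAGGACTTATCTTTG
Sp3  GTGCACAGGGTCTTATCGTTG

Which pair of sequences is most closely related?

Sp1–Sp2: 6/21 differ, p = 0.286, d = 0.360.
Sp1–Sp3: 9/21 differ, p = 0.429, d = 0.635.
Sp2–Sp3: 4/21 differ, p = 0.190, d = 0.220.
The smallest distance is between Sp2 and Sp3.

Sp2 and Sp3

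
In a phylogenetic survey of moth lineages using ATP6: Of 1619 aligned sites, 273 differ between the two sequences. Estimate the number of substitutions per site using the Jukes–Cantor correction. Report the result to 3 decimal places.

0.191

p = 273/1619 ≈ 0.168623.
d = −(3/4) ln(1 − 4p/3) = −0.75 ln(1 − 0.224831) = −0.75 ln(0.775169)
  = −0.75 × (-0.254674) = 0.191006 substitutions/site.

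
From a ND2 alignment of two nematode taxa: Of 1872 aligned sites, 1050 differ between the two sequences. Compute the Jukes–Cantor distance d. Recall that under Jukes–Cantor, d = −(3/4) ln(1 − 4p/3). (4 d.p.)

p = 1050/1872 ≈ 0.560897.
d = −(3/4) ln(1 − 4p/3) = −0.75 ln(1 − 0.747863) = −0.75 ln(0.252137)
  = −0.75 × (-1.377783) = 1.033337 substitutions/site.

1.0333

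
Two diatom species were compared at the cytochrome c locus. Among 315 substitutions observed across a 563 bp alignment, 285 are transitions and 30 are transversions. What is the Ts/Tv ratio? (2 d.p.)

9.50

R = 285/30 = 9.50.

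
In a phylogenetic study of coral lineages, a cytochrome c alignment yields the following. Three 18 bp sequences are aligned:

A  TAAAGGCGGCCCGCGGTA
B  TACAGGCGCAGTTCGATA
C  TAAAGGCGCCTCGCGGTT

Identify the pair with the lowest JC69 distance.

A–B: 7/18 differ, p = 0.389, d = 0.548.
A–C: 3/18 differ, p = 0.167, d = 0.188.
B–C: 7/18 differ, p = 0.389, d = 0.548.
The smallest distance is between A and C.

A and C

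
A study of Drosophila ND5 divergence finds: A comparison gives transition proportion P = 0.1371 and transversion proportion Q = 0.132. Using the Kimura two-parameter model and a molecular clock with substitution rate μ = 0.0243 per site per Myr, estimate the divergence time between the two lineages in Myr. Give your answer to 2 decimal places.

Under the Kimura two-parameter model, d = −½ ln(1 − 2P − Q) − ¼ ln(1 − 2Q).
1 − 2P − Q = 0.5938, giving −½ ln(0.5938) = 0.260606.
1 − 2Q = 0.736, giving −¼ ln(0.736) = 0.076631.
d = 0.260606 + 0.076631 = 0.337237.
Under a molecular clock d = 2μt, so t = d/(2μ) = 0.337237 / (2 × 0.0243) = 6.94 Myr.

6.94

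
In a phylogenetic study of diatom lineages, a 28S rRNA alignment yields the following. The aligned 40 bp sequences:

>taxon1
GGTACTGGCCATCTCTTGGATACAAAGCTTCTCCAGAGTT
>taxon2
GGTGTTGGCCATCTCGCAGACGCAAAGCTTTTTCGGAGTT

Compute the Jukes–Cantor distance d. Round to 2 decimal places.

0.30

The sequences differ at 10 of 40 sites (4, 5, 16, 17, 18, 21, 22, 31, 33, 35), so p = 10/40 = 0.25.
d = −(3/4) ln(1 − 4p/3) = −0.75 ln(1 − 0.333333) = −0.75 ln(0.666667)
  = −0.75 × (-0.405465) = 0.304099 substitutions/site.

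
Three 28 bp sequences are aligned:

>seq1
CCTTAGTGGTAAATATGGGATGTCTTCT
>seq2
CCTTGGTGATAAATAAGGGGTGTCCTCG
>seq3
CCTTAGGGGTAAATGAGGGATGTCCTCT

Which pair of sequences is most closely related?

seq1 and seq3

seq1–seq2: 6/28 differ, p = 0.214, d = 0.252.
seq1–seq3: 4/28 differ, p = 0.143, d = 0.158.
seq2–seq3: 6/28 differ, p = 0.214, d = 0.252.
The smallest distance is between seq1 and seq3.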